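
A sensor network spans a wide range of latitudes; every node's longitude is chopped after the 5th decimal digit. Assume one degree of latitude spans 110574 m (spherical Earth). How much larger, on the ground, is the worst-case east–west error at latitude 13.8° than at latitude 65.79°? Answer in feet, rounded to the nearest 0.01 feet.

Truncating at 5 decimal places can drop up to a full unit in the last place, so the longitude may be off by as much as 1e-05°.
Error at 13.8° = 1e-05° × 110574 × cos 13.8° ≈ 1.1057 × 0.9711 = 1.0738 m.
Error at 65.79° = 1e-05° × 110574 × cos 65.79° ≈ 1.1057 × 0.4101 = 0.45344 m.
So the lower-latitude error exceeds the higher by 1.0738 − 0.45344 = 0.62038 m.
In feet: 0.620378 m ÷ 0.3048 ≈ 2.0354 ft.

2.04 feet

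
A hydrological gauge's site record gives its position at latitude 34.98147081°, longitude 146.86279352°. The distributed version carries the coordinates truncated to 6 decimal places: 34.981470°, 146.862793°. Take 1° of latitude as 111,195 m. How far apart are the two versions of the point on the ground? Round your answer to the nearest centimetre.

The latitude changed by +0.00000081° and the longitude by +0.00000052°.
North–south shift: 0.00000081 × 111195 = 0.0900679 m.
E–W at 34.9815°: 0.00000052° × 111195 × cos 34.9815° = 0.00000052 × 111195 × 0.8193 ≈ 0.0473752 m.
Distance: √(0.0900679² + 0.0473752²) ≈ 0.101768 m.
That is 0.101768 m = 10.177 cm.

10 centimetres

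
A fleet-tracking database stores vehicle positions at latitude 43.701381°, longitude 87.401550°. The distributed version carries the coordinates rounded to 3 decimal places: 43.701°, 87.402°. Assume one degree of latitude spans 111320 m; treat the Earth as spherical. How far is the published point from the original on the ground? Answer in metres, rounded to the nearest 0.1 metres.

The latitude changed by +0.000381° and the longitude by -0.000450°.
North–south shift: 0.000381 × 111320 = 42.4129 m.
E–W at 43.701°: -0.000450° × 111320 × cos 43.701° = -0.000450 × 111320 × 0.7230 ≈ -36.2157 m.
Distance: √(42.4129² + 36.2157²) ≈ 55.7713 m.

55.8 metres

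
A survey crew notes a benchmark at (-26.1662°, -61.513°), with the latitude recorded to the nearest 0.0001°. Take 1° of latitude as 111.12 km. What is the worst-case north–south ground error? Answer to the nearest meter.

Rounding to 4 decimal places leaves the latitude within ±5e-05° of the true value.
Along the meridian that is 5e-05° × 111120 m/° = 5.556 m.

6 meters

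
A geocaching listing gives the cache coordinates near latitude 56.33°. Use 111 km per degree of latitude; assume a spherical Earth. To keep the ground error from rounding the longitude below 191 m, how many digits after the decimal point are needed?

3 decimal places

At 56.33° one degree of longitude covers 111000 × cos 56.33° ≈ 111000 × 0.5544 ≈ 61539.4 m.
N decimal places → at most half a unit in the last place, 0.5 × 10⁻ᴺ° = 61539.4/2 × 10⁻ᴺ m.
Setting 30769.7 × 10⁻ᴺ ≤ 191 gives 10ᴺ ≥ 161.1, i.e. N ≥ 2.21.
N = 2 would give 308 m (too coarse); N = 3 gives 30.8 m ≤ 191 m.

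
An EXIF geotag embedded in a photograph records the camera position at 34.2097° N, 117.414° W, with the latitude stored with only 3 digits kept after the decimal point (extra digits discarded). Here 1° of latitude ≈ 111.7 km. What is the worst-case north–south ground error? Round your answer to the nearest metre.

Truncating at 3 decimal places can drop up to a full unit in the last place, so the latitude may be off by as much as 0.001°.
So the N–S error is at most 0.001 × 111700 = 111.7 m.

112 metres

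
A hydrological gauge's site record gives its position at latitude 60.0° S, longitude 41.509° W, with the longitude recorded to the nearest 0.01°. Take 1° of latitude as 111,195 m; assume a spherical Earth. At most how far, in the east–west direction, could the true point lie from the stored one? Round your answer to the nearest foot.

Rounding to 2 decimal places leaves the longitude within ±0.005° of the true value.
One degree of longitude at 60° is 111195 × cos 60° ≈ 111195 × 0.5000 = 55597.5 m.
Maximum E–W displacement: 0.005 × 55597.5 = 277.988 m.
Converting: 277.988 m × 3.2808 ft/m ≈ 912.03 ft.

912 feet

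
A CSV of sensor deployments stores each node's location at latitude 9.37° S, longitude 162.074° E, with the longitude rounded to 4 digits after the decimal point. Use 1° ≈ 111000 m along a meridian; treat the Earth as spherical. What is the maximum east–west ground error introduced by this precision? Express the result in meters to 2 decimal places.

5.48 meters

Rounding to 4 decimal places leaves the longitude within ±5e-05° of the true value.
At latitude 9.37° a degree of longitude spans 111000 m × cos 9.37° = 111000 × 0.9867 ≈ 109519 m.
East–west error: 5e-05° × 109519 m/° ≈ 5.47595 m.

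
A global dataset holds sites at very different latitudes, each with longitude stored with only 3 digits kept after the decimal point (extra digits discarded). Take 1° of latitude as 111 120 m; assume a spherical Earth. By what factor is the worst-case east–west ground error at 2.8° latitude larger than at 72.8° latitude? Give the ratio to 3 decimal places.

Truncating at 3 decimal places can drop up to a full unit in the last place, so the longitude may be off by as much as 0.001°.
At 2.8°: 0.001° × 111120 × cos 2.8° = 0.001 × 111120 × 0.9988 ≈ 110.99 m.
Error at 72.8° = 0.001° × 111120 × cos 72.8° ≈ 111.12 × 0.2957 = 32.859 m.
The ratio reduces to cos 2.8° / cos 72.8° = 0.9988/0.2957 ≈ 3.3777.

3.378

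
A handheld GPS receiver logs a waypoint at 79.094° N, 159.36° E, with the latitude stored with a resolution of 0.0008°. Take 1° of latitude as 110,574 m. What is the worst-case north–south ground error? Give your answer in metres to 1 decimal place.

With a 0.0008° grid the true value lies within half a step, ±0.0008°/2 = ±0.0004°, of the stored one.
Along the meridian that is 0.0004° × 110574 m/° = 44.2296 m.

44.2 metres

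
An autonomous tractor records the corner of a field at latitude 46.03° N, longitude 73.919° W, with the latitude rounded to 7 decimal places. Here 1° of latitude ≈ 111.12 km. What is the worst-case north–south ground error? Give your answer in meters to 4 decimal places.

Rounding to 7 decimal places leaves the latitude within ±5e-08° of the true value.
Along the meridian that is 5e-08° × 111120 m/° = 0.005556 m.

0.0056 meters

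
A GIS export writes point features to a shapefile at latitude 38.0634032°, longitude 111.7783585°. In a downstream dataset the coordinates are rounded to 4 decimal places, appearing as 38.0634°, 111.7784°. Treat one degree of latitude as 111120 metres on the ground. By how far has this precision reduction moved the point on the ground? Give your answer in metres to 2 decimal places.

Δlat = 38.0634032 − 38.0634 = +0.0000032°; Δlon = 111.7783585 − 111.7784 = -0.0000415°.
North–south shift: 0.0000032 × 111120 = 0.355584 m.
East–west at this latitude: -0.0000415° × 111120 × cos 38.0634° ≈ -0.0000415 × 87488 = -3.63075 m.
Distance: √(0.355584² + 3.63075²) ≈ 3.64812 m.

3.65 metres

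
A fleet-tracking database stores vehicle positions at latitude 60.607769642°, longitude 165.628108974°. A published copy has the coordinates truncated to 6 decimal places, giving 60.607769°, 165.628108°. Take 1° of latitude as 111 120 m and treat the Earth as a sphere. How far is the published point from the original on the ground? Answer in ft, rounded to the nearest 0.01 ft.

0.29 ft

The latitude changed by +0.000000642° and the longitude by +0.000000974°.
N–S: 0.000000642° × 111120 m/° = 0.071339 m.
E–W at 60.6078°: 0.000000974° × 111120 × cos 60.6078° = 0.000000974 × 111120 × 0.4908 ≈ 0.0531182 m.
Distance: √(0.071339² + 0.0531182²) ≈ 0.0889427 m.
Converting: 0.0889427 m × 3.2808 ft/m ≈ 0.29181 ft.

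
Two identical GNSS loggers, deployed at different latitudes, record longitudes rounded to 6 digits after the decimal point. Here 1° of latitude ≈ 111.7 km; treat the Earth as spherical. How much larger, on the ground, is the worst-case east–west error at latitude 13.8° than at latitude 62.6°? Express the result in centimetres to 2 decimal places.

Rounding to 6 decimal places leaves the longitude within ±5e-07° of the true value.
At 13.8°: 5e-07° × 111700 × cos 13.8° = 5e-07 × 111700 × 0.9711 ≈ 0.054238 m.
Error at 62.6° = 5e-07° × 111700 × cos 62.6° ≈ 0.05585 × 0.4602 = 0.025702 m.
So the lower-latitude error exceeds the higher by 0.054238 − 0.025702 = 0.028536 m.
That is 0.0285357 m = 2.8536 cm.

2.85 centimetres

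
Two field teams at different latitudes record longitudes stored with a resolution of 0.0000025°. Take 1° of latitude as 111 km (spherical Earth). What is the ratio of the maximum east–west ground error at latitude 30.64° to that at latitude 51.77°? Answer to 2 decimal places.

With a 0.0000025° grid the true value lies within half a step, ±0.0000025°/2 = ±1.25e-06°, of the stored one.
At 30.64°: 1.25e-06° × 111000 × cos 30.64° = 1.25e-06 × 111000 × 0.8604 ≈ 0.11938 m.
Error at 51.77° = 1.25e-06° × 111000 × cos 51.77° ≈ 0.13875 × 0.6188 = 0.085861 m.
The ratio reduces to cos 30.64° / cos 51.77° = 0.8604/0.6188 ≈ 1.3904.

1.39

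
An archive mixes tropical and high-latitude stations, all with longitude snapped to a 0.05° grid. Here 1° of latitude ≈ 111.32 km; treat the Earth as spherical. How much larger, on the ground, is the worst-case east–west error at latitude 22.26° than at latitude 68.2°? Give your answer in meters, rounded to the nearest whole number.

1542 meters

With a 0.05° grid the true value lies within half a step, ±0.05°/2 = ±0.025°, of the stored one.
At 22.26°: 0.025° × 111320 × cos 22.26° = 0.025 × 111320 × 0.9255 ≈ 2575.6 m.
At 68.2°: 0.025° × 111320 × cos 68.2° = 0.025 × 111320 × 0.3714 ≈ 1033.5 m.
Difference: 2575.6 − 1033.5 = 1542.1 m.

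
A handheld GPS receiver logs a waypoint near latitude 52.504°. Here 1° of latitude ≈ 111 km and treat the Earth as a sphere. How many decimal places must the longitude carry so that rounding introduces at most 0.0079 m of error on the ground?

7 decimal places

At 52.504° one degree of longitude covers 111000 × cos 52.504° ≈ 111000 × 0.6087 ≈ 67566.4 m.
Rounding to N decimal places gives at most 0.5 × 10⁻ᴺ degrees of error, i.e. 0.5 × 10⁻ᴺ × 67566.4 m.
Setting 33783.2 × 10⁻ᴺ ≤ 0.0079 gives 10ᴺ ≥ 4.276e+06, i.e. N ≥ 6.63.
At 6 places the error can reach 0.0338 m, but 7 places keeps it to 0.00338 m.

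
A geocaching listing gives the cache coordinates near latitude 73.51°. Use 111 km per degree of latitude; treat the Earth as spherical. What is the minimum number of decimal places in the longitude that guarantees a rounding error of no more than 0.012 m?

7

At 73.51° one degree of longitude covers 111000 × cos 73.51° ≈ 111000 × 0.2838 ≈ 31507.1 m.
With N decimal places the half-ulp bound is 0.5·10⁻ᴺ°, or 0.5·10⁻ᴺ × 31507.1 m on the ground.
Need 0.5 × 31507.1 × 10⁻ᴺ ≤ 0.012 → 10⁻ᴺ ≤ 7.617e-07, so N ≥ 6.12.
At 6 places the error can reach 0.0158 m, but 7 places keeps it to 0.00158 m.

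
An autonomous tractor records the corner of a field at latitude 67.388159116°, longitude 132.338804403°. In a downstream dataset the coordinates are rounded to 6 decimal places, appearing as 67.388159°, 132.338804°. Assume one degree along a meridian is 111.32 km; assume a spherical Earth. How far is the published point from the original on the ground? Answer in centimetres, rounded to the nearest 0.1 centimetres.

The latitude changed by +0.000000116° and the longitude by +0.000000403°.
N–S: 0.000000116° × 111320 m/° = 0.0129131 m.
E–W at 67.3882°: 0.000000403° × 111320 × cos 67.3882° = 0.000000403 × 111320 × 0.3845 ≈ 0.0172488 m.
Hypotenuse of the two orthogonal shifts: √(0.0129131² + 0.0172488²) = 0.0215469 m.
That is 0.0215469 m = 2.1547 cm.

2.2 centimetres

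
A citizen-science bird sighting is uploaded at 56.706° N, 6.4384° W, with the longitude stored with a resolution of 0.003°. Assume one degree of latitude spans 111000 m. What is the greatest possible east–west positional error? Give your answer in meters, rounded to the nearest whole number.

With a 0.003° grid the true value lies within half a step, ±0.003°/2 = ±0.0015°, of the stored one.
One degree of longitude at 56.706° is 111000 × cos 56.706° ≈ 111000 × 0.5489 = 60931.8 m.
Maximum E–W displacement: 0.0015 × 60931.8 = 91.3977 m.

91 meters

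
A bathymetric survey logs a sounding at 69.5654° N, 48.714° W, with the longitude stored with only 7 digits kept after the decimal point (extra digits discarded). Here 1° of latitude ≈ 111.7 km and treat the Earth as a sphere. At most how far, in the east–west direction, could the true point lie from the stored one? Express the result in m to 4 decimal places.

Truncating at 7 decimal places can drop up to a full unit in the last place, so the longitude may be off by as much as 1e-07°.
At latitude 69.5654° a degree of longitude spans 111700 m × cos 69.5654° = 111700 × 0.3491 ≈ 38998.7 m.
East–west error: 1e-07° × 38998.7 m/° ≈ 0.00389987 m.

0.0039 m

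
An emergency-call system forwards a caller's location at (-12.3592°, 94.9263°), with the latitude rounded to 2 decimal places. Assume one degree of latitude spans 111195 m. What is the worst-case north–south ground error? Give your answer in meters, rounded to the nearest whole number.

Rounding to 2 decimal places leaves the latitude within ±0.005° of the true value.
North–south distance: 0.005° × 111195 m/° = 555.975 m.

556 meters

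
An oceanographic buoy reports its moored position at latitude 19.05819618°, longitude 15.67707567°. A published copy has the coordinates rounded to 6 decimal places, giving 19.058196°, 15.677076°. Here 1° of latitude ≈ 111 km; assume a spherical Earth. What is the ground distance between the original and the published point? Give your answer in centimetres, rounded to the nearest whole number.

The latitude changed by +0.00000018° and the longitude by -0.00000033°.
North–south shift: 0.00000018 × 111000 = 0.01998 m.
East–west at this latitude: -0.00000033° × 111000 × cos 19.0582° ≈ -0.00000033 × 104916 = -0.0346222 m.
Hypotenuse of the two orthogonal shifts: √(0.01998² + 0.0346222²) = 0.0399737 m.
That is 0.0399737 m = 3.9974 cm.

4 centimetres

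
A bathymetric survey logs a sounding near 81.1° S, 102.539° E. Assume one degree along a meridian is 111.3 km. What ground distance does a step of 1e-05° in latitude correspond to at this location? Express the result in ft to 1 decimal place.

Along a meridian 1e-05° is 1e-05 × 111300 = 1.113 m.
Converting: 1.113 m × 3.2808 ft/m ≈ 3.6516 ft.

3.7 ft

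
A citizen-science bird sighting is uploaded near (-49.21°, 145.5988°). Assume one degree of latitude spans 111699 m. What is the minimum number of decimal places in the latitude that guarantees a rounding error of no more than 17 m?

4 decimal places

One degree of latitude covers 111699 m.
N decimal places → at most half a unit in the last place, 0.5 × 10⁻ᴺ° = 111699/2 × 10⁻ᴺ m.
Setting 55849.5 × 10⁻ᴺ ≤ 17 gives 10ᴺ ≥ 3285, i.e. N ≥ 3.52.
So 4 decimal places suffice (5.58 m); 3 would allow up to 55.8 m.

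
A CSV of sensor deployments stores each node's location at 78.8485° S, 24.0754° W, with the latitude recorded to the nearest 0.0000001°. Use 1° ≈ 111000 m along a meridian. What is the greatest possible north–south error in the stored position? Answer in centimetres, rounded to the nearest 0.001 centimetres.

Rounding to 7 decimal places leaves the latitude within ±5e-08° of the true value.
Along the meridian that is 5e-08° × 111000 m/° = 0.00555 m.
That is 0.00555 m = 0.555 cm.

0.555 centimetres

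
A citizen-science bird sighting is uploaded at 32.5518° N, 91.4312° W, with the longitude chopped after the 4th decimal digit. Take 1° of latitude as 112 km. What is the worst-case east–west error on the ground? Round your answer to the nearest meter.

Truncating at 4 decimal places can drop up to a full unit in the last place, so the longitude may be off by as much as 0.0001°.
At latitude 32.5518° a degree of longitude spans 112000 m × cos 32.5518° = 112000 × 0.8429 ≈ 94405.4 m.
East–west error: 0.0001° × 94405.4 m/° ≈ 9.44054 m.

9 meters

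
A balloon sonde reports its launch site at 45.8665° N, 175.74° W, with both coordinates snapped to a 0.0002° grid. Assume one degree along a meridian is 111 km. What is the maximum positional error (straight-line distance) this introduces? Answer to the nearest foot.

44 feet

With a 0.0002° grid the true value lies within half a step, ±0.0002°/2 = ±0.0001°, of the stored one.
North–south component: 0.0001° × 111000 = 11.1 m.
E–W at 45.8665°: 0.0001° × 111000 × cos 45.8665° = 0.0001 × 111000 × 0.6963 ≈ 7.72929 m.
The two errors are perpendicular, so the maximum displacement is √(11.1² + 7.72929²) ≈ 13.526 m.
In feet: 13.526 m ÷ 0.3048 ≈ 44.377 ft.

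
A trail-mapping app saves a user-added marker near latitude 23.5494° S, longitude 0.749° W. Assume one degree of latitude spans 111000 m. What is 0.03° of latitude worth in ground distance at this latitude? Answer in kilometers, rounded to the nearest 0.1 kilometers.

3.3 kilometers

0.03° × 111000 m/° = 3330 m.
That is 3330 m = 3.33 km.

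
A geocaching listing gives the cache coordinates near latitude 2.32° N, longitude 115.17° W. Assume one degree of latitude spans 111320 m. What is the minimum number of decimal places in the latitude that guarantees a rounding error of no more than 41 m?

One degree of latitude covers 111320 m.
Rounding to N decimal places gives at most 0.5 × 10⁻ᴺ degrees of error, i.e. 0.5 × 10⁻ᴺ × 111320 m.
Setting 55660 × 10⁻ᴺ ≤ 41 gives 10ᴺ ≥ 1358, i.e. N ≥ 3.13.
N = 3 would give 55.7 m (too coarse); N = 4 gives 5.57 m ≤ 41 m.

4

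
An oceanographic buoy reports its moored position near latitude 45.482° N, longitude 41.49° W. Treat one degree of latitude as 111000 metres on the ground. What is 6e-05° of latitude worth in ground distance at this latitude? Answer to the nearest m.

Along a meridian 6e-05° is 6e-05 × 111000 = 6.66 m.

7 m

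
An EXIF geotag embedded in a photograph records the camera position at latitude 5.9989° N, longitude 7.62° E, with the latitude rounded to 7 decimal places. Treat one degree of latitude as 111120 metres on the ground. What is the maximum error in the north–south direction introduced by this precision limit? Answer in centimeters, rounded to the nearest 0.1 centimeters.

0.6 centimeters

Rounding to 7 decimal places leaves the latitude within ±5e-08° of the true value.
So the N–S error is at most 5e-08 × 111120 = 0.005556 m.
That is 0.005556 m = 0.5556 cm.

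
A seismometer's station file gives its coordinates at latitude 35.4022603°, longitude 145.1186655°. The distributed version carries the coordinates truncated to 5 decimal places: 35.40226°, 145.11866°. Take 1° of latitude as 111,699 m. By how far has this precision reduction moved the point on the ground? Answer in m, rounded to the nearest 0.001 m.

Δlat = 35.4022603 − 35.40226 = +0.0000003°; Δlon = 145.1186655 − 145.11866 = +0.0000055°.
N–S: 0.0000003° × 111699 m/° = 0.0335097 m.
East–west at this latitude: 0.0000055° × 111699 × cos 35.4023° ≈ 0.0000055 × 91046.4 = 0.500755 m.
Hypotenuse of the two orthogonal shifts: √(0.0335097² + 0.500755²) = 0.501875 m.

0.502 m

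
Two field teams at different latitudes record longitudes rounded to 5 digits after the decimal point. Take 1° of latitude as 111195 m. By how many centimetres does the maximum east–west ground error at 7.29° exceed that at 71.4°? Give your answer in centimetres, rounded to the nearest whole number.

37 centimetres

Rounding to 5 decimal places leaves the longitude within ±5e-06° of the true value.
Error at 7.29° = 5e-06° × 111195 × cos 7.29° ≈ 0.55597 × 0.9919 = 0.55148 m.
At 71.4°: 5e-06° × 111195 × cos 71.4° = 5e-06 × 111195 × 0.3190 ≈ 0.17733 m.
So the lower-latitude error exceeds the higher by 0.55148 − 0.17733 = 0.37415 m.
That is 0.374147 m = 37.415 cm.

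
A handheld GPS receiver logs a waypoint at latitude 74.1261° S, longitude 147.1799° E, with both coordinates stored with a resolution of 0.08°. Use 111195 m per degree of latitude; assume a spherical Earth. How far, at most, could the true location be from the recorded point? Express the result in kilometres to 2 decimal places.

4.61 kilometres

With a 0.08° grid the true value lies within half a step, ±0.08°/2 = ±0.04°, of the stored one.
N–S: 0.04° × 111195 m/° = 4447.8 m.
E–W at 74.1261°: 0.04° × 111195 × cos 74.1261° = 0.04 × 111195 × 0.2735 ≈ 1216.57 m.
The two errors are perpendicular, so the maximum displacement is √(4447.8² + 1216.57²) ≈ 4611.18 m.
That is 4611.18 m = 4.6112 km.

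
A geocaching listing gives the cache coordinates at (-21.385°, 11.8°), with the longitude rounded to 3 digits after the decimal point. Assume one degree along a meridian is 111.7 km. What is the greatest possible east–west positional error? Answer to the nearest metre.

52 metres

Rounding to 3 decimal places leaves the longitude within ±0.0005° of the true value.
One degree of longitude at 21.385° is 111700 × cos 21.385° ≈ 111700 × 0.9312 = 104010 m.
Maximum E–W displacement: 0.0005 × 104010 = 52.0048 m.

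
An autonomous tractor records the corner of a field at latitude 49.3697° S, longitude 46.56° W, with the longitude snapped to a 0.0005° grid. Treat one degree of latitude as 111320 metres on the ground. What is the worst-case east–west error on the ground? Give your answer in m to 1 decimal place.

With a 0.0005° grid the true value lies within half a step, ±0.0005°/2 = ±0.00025°, of the stored one.
Parallels shrink by cos φ, so at 49.3697° a degree of longitude is 111320 × 0.6512 ≈ 72488.9 m.
So at most 0.00025° × 72488.9 ≈ 18.1222 m east–west.

18.1 m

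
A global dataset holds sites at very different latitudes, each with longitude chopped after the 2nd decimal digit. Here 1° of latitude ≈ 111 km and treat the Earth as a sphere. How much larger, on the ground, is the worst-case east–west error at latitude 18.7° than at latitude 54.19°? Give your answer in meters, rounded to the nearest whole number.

Truncating at 2 decimal places can drop up to a full unit in the last place, so the longitude may be off by as much as 0.01°.
At 18.7°: 0.01° × 111000 × cos 18.7° = 0.01 × 111000 × 0.9472 ≈ 1051.4 m.
Error at 54.19° = 0.01° × 111000 × cos 54.19° ≈ 1110 × 0.5851 = 649.46 m.
So the lower-latitude error exceeds the higher by 1051.4 − 649.46 = 401.94 m.

402 meters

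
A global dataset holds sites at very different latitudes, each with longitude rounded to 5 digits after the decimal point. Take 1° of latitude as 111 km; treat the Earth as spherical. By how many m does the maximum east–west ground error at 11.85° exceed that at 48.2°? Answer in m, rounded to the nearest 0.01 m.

Rounding to 5 decimal places leaves the longitude within ±5e-06° of the true value.
Error at 11.85° = 5e-06° × 111000 × cos 11.85° ≈ 0.555 × 0.9787 = 0.54317 m.
At 48.2°: 5e-06° × 111000 × cos 48.2° = 5e-06 × 111000 × 0.6665 ≈ 0.36993 m.
So the lower-latitude error exceeds the higher by 0.54317 − 0.36993 = 0.17325 m.

0.17 m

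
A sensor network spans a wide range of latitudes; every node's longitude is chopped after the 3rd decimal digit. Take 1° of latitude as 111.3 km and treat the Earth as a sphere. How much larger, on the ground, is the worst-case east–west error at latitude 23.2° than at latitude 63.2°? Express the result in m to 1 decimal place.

52.1 m

Truncating at 3 decimal places can drop up to a full unit in the last place, so the longitude may be off by as much as 0.001°.
Error at 23.2° = 0.001° × 111300 × cos 23.2° ≈ 111.3 × 0.9191 = 102.3 m.
At 63.2°: 0.001° × 111300 × cos 63.2° = 0.001 × 111300 × 0.4509 ≈ 50.183 m.
Difference: 102.3 − 50.183 = 52.117 m.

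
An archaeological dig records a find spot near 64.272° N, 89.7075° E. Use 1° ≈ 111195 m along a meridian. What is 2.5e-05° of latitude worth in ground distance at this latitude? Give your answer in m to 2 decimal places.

Along a meridian 2.5e-05° is 2.5e-05 × 111195 = 2.77988 m.

2.78 m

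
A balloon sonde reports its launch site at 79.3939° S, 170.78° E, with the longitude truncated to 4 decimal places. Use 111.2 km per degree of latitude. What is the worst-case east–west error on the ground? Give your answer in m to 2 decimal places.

2.05 m

Truncating at 4 decimal places can drop up to a full unit in the last place, so the longitude may be off by as much as 0.0001°.
Parallels shrink by cos φ, so at 79.3939° a degree of longitude is 111200 × 0.1841 ≈ 20467 m.
East–west error: 0.0001° × 20467 m/° ≈ 2.0467 m.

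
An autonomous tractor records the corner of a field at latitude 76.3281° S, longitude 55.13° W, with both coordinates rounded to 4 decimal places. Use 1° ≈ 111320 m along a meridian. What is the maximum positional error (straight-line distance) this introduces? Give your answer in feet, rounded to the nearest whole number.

Rounding to 4 decimal places leaves each coordinate within ±5e-05° of the true value.
N–S: 5e-05° × 111320 m/° = 5.566 m.
E–W at 76.3281°: 5e-05° × 111320 × cos 76.3281° = 5e-05 × 111320 × 0.2364 ≈ 1.31559 m.
The two errors are perpendicular, so the maximum displacement is √(5.566² + 1.31559²) ≈ 5.71936 m.
In feet: 5.71936 m ÷ 0.3048 ≈ 18.764 ft.

19 feet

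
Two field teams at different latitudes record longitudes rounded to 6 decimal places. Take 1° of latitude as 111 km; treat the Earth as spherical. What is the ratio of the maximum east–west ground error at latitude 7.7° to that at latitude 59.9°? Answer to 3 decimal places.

Rounding to 6 decimal places leaves the longitude within ±5e-07° of the true value.
Error at 7.7° = 5e-07° × 111000 × cos 7.7° ≈ 0.0555 × 0.9910 = 0.055 m.
At 59.9°: 5e-07° × 111000 × cos 59.9° = 5e-07 × 111000 × 0.5015 ≈ 0.027834 m.
Ratio: 0.055 / 0.027834 = cos 7.7° / cos 59.9° ≈ 1.9760.

1.976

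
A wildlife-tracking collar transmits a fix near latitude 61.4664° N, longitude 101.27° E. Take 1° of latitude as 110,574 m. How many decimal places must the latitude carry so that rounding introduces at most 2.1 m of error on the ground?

One degree of latitude covers 110574 m.
Rounding to N decimal places gives at most 0.5 × 10⁻ᴺ degrees of error, i.e. 0.5 × 10⁻ᴺ × 110574 m.
Need 0.5 × 110574 × 10⁻ᴺ ≤ 2.1 → 10⁻ᴺ ≤ 3.798e-05, so N ≥ 4.42.
So 5 decimal places suffice (0.553 m); 4 would allow up to 5.53 m.

5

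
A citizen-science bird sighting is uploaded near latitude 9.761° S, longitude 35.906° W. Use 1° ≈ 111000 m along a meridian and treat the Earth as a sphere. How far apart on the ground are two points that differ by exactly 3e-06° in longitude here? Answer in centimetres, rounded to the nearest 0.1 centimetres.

32.8 centimetres

At 9.761° a degree of longitude is 111000 × cos 9.761° ≈ 109393 m, so 3e-06° corresponds to 0.328179 m.
That is 0.328179 m = 32.818 cm.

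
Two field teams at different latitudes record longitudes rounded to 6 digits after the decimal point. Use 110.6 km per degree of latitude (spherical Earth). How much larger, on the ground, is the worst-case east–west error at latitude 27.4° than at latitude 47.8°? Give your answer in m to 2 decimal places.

0.01 m

Rounding to 6 decimal places leaves the longitude within ±5e-07° of the true value.
Error at 27.4° = 5e-07° × 110600 × cos 27.4° ≈ 0.0553 × 0.8878 = 0.049096 m.
At 47.8°: 5e-07° × 110600 × cos 47.8° = 5e-07 × 110600 × 0.6717 ≈ 0.037146 m.
So the lower-latitude error exceeds the higher by 0.049096 − 0.037146 = 0.01195 m.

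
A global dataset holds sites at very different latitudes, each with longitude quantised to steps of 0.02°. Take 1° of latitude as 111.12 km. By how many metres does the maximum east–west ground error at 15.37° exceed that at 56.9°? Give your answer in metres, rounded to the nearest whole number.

465 metres

With a 0.02° grid the true value lies within half a step, ±0.02°/2 = ±0.01°, of the stored one.
At 15.37°: 0.01° × 111120 × cos 15.37° = 0.01 × 111120 × 0.9642 ≈ 1071.5 m.
Error at 56.9° = 0.01° × 111120 × cos 56.9° ≈ 1111.2 × 0.5461 = 606.83 m.
So the lower-latitude error exceeds the higher by 1071.5 − 606.83 = 464.63 m.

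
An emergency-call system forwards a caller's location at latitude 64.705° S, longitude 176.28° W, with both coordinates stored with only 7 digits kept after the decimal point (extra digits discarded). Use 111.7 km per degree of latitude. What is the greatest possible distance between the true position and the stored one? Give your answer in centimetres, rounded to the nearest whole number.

1 centimetres

Truncating at 7 decimal places can drop up to a full unit in the last place, so each coordinate may be off by as much as 1e-07°.
North–south component: 1e-07° × 111700 = 0.01117 m.
E–W at 64.705°: 1e-07° × 111700 × cos 64.705° = 1e-07 × 111700 × 0.4273 ≈ 0.00477271 m.
Worst case both components are at the extreme and orthogonal: √(0.01117² + 0.00477271²) ≈ 0.0121469 m.
That is 0.0121469 m = 1.2147 cm.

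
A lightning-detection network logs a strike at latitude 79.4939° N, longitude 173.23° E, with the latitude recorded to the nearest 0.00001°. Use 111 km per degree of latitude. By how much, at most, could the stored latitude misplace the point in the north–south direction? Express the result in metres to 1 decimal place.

0.6 metres

Rounding to 5 decimal places leaves the latitude within ±5e-06° of the true value.
So the N–S error is at most 5e-06 × 111000 = 0.555 m.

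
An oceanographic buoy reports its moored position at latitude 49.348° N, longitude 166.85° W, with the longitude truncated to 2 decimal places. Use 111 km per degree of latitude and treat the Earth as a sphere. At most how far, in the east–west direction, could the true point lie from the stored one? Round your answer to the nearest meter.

723 meters

Truncating at 2 decimal places can drop up to a full unit in the last place, so the longitude may be off by as much as 0.01°.
Parallels shrink by cos φ, so at 49.348° a degree of longitude is 111000 × 0.6515 ≈ 72312.4 m.
So at most 0.01° × 72312.4 ≈ 723.124 m east–west.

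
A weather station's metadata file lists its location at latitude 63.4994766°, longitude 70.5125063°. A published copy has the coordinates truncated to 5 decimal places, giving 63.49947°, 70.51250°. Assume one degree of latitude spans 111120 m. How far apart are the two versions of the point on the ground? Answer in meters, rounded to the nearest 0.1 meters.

0.8 meters

Δlat = 63.4994766 − 63.49947 = +0.0000066°; Δlon = 70.5125063 − 70.51250 = +0.0000063°.
N–S: 0.0000066° × 111120 m/° = 0.733392 m.
E–W at 63.4995°: 0.0000063° × 111120 × cos 63.4995° = 0.0000063 × 111120 × 0.4462 ≈ 0.312369 m.
Distance: √(0.733392² + 0.312369²) ≈ 0.797144 m.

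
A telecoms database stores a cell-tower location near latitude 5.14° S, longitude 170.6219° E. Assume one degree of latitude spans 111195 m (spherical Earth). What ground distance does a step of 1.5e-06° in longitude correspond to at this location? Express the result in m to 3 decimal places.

1.5e-06° of longitude at 5.14° is 1.5e-06 × 111195 × cos 5.14° ≈ 1.5e-06 × 110748 = 0.166122 m.

0.166 m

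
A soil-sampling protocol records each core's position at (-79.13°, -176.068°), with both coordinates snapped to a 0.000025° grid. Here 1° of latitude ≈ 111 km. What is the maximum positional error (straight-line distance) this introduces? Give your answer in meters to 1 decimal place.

With a 0.000025° grid the true value lies within half a step, ±0.000025°/2 = ±1.25e-05°, of the stored one.
North–south component: 1.25e-05° × 111000 = 1.3875 m.
East–west component at 79.13°: 1.25e-05° × 111000 × cos 79.13° ≈ 1.25e-05 × 20932.5 ≈ 0.261657 m.
Combining orthogonally: (1.3875² + 0.261657²)^½ ≈ 1.41196 m.

1.4 meters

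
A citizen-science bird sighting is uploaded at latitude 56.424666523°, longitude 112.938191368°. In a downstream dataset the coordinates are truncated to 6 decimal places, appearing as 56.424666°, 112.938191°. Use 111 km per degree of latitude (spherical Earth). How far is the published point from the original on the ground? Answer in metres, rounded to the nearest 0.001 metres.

Δlat = 56.424666523 − 56.424666 = +0.000000523°; Δlon = 112.938191368 − 112.938191 = +0.000000368°.
N–S: 0.000000523° × 111000 m/° = 0.058053 m.
East–west at this latitude: 0.000000368° × 111000 × cos 56.4247° ≈ 0.000000368 × 61386.7 = 0.0225903 m.
Distance: √(0.058053² + 0.0225903²) ≈ 0.0622934 m.

0.062 metres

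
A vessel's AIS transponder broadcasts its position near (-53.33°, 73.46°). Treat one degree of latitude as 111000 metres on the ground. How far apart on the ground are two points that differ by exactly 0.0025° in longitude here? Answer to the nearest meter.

0.0025° of longitude at 53.33° is 0.0025 × 111000 × cos 53.33° ≈ 0.0025 × 66289.8 = 165.724 m.

166 meters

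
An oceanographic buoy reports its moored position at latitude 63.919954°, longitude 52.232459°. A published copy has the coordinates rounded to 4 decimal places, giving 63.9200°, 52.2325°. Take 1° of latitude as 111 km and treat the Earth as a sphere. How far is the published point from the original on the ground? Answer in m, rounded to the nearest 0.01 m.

Δlat = 63.919954 − 63.9200 = -0.000046°; Δlon = 52.232459 − 52.2325 = -0.000041°.
North–south shift: -0.000046 × 111000 = -5.106 m.
East–west at this latitude: -0.000041° × 111000 × cos 63.92° ≈ -0.000041 × 48798.4 = -2.00074 m.
Combined displacement = (5.106² + 2.00074²)^½ ≈ 5.48399 m.

5.48 m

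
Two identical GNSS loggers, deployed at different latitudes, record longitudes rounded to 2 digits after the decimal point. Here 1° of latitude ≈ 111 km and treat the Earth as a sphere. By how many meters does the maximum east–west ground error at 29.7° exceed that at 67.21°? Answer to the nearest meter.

Rounding to 2 decimal places leaves the longitude within ±0.005° of the true value.
At 29.7°: 0.005° × 111000 × cos 29.7° = 0.005 × 111000 × 0.8686 ≈ 482.09 m.
Error at 67.21° = 0.005° × 111000 × cos 67.21° ≈ 555 × 0.3874 = 214.98 m.
Difference: 482.09 − 214.98 = 267.11 m.

267 meters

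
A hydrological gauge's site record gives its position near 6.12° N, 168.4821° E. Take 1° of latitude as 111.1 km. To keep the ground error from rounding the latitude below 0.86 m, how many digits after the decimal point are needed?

One degree of latitude covers 111100 m.
Rounding to N decimal places gives at most 0.5 × 10⁻ᴺ degrees of error, i.e. 0.5 × 10⁻ᴺ × 111100 m.
Need 0.5 × 111100 × 10⁻ᴺ ≤ 0.86 → 10⁻ᴺ ≤ 1.548e-05, so N ≥ 4.81.
N = 4 would give 5.56 m (too coarse); N = 5 gives 0.555 m ≤ 0.86 m.

5 decimal places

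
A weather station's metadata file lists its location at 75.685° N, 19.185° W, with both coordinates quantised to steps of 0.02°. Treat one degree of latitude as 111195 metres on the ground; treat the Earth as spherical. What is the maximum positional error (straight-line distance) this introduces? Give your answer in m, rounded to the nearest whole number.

With a 0.02° grid the true value lies within half a step, ±0.02°/2 = ±0.01°, of the stored one.
Latitude error → 0.01 × 111195 = 1111.95 m along the meridian.
Longitude error → 0.01 × 111195 × cos 75.685° = 0.01 × 111195 × 0.2473 ≈ 274.933 m.
Worst case both components are at the extreme and orthogonal: √(1111.95² + 274.933²) ≈ 1145.43 m.

1145 m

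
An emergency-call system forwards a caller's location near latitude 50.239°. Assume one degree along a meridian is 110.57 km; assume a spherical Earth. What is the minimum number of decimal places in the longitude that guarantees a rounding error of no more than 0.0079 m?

At 50.239° one degree of longitude covers 110570 × cos 50.239° ≈ 110570 × 0.6396 ≈ 70719.1 m.
N decimal places → at most half a unit in the last place, 0.5 × 10⁻ᴺ° = 70719.1/2 × 10⁻ᴺ m.
Setting 35359.5 × 10⁻ᴺ ≤ 0.0079 gives 10ᴺ ≥ 4.476e+06, i.e. N ≥ 6.65.
At 6 places the error can reach 0.0354 m, but 7 places keeps it to 0.00354 m.

7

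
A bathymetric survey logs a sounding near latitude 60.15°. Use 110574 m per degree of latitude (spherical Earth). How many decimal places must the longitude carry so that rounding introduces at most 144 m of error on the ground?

3

At 60.15° one degree of longitude covers 110574 × cos 60.15° ≈ 110574 × 0.4977 ≈ 55036.1 m.
N decimal places → at most half a unit in the last place, 0.5 × 10⁻ᴺ° = 55036.1/2 × 10⁻ᴺ m.
Setting 27518.1 × 10⁻ᴺ ≤ 144 gives 10ᴺ ≥ 191.1, i.e. N ≥ 2.28.
So 3 decimal places suffice (27.5 m); 2 would allow up to 275 m.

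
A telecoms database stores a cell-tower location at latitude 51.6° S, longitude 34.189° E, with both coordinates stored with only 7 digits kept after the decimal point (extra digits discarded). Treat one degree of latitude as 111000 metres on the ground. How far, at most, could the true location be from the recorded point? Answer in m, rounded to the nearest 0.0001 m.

Truncating at 7 decimal places can drop up to a full unit in the last place, so each coordinate may be off by as much as 1e-07°.
North–south component: 1e-07° × 111000 = 0.0111 m.
Longitude error → 1e-07 × 111000 × cos 51.6° = 1e-07 × 111000 × 0.6211 ≈ 0.00689474 m.
Combining orthogonally: (0.0111² + 0.00689474²)^½ ≈ 0.013067 m.

0.0131 m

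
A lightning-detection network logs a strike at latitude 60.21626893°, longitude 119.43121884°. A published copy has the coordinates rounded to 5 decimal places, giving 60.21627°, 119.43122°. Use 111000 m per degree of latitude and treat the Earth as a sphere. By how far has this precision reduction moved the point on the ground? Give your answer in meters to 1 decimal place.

0.1 meters

Δlat = 60.21626893 − 60.21627 = -0.00000107°; Δlon = 119.43121884 − 119.43122 = -0.00000116°.
N–S: -0.00000107° × 111000 m/° = -0.11877 m.
East–west at this latitude: -0.00000116° × 111000 × cos 60.2163° ≈ -0.00000116 × 55136.8 = -0.0639586 m.
Distance: √(0.11877² + 0.0639586²) ≈ 0.134896 m.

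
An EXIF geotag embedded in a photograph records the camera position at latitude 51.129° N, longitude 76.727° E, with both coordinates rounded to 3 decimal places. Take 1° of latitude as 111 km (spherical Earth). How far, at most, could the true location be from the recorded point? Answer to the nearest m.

66 m

Rounding to 3 decimal places leaves each coordinate within ±0.0005° of the true value.
North–south component: 0.0005° × 111000 = 55.5 m.
Longitude error → 0.0005 × 111000 × cos 51.129° = 0.0005 × 111000 × 0.6276 ≈ 34.8301 m.
Worst case both components are at the extreme and orthogonal: √(55.5² + 34.8301²) ≈ 65.5239 m.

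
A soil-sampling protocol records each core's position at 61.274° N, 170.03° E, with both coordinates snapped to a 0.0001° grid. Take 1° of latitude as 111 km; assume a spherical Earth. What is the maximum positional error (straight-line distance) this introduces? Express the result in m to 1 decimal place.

With a 0.0001° grid the true value lies within half a step, ±0.0001°/2 = ±5e-05°, of the stored one.
Latitude error → 5e-05 × 111000 = 5.55 m along the meridian.
E–W at 61.274°: 5e-05° × 111000 × cos 61.274° = 5e-05 × 111000 × 0.4806 ≈ 2.66745 m.
Combining orthogonally: (5.55² + 2.66745²)^½ ≈ 6.15774 m.

6.2 m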